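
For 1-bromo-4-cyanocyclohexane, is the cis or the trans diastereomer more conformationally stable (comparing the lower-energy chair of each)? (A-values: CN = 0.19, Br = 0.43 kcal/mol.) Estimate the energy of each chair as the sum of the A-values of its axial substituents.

At 1,4 positions (parity opposite): cis → (a,e or e,a); trans → (e,e or a,a).
Best chair for cis: E = 0.19 kcal/mol; best chair for trans: E = 0.00 kcal/mol.
The trans isomer is lower by 0.19 kcal/mol.

trans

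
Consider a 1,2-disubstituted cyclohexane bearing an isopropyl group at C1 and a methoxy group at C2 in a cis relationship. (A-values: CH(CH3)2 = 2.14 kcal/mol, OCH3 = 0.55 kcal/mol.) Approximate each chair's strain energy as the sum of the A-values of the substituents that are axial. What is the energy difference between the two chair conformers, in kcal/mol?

1.59 kcal/mol

C1 and C2 have opposite parity, so for the cis isomer the two substituents are one axial and one equatorial in each chair.
Chair I (isopropyl axial, methoxy equatorial): E = 2.14 kcal/mol.
Chair II (isopropyl equatorial, methoxy axial): E = 0.55 kcal/mol.
ΔE = 2.14 − 0.55 = 1.59 kcal/mol; chair II is more stable.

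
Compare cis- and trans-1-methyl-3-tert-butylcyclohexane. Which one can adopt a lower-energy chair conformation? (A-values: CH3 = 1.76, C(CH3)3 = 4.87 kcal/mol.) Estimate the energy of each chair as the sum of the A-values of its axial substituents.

cis

At 1,3 positions (parity same): cis → (e,e or a,a); trans → (a,e or e,a).
Best chair for cis: E = 0.00 kcal/mol; best chair for trans: E = 1.76 kcal/mol.
The cis isomer is lower by 1.76 kcal/mol.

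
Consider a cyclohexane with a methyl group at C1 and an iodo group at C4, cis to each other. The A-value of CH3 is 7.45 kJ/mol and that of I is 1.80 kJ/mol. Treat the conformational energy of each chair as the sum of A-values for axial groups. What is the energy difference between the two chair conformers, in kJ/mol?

5.65 kJ/mol

C1 and C4 have opposite parity, so for the cis isomer the two substituents are one axial and one equatorial in each chair.
Chair I (methyl axial, iodo equatorial): E = 7.45 kJ/mol.
Chair II (methyl equatorial, iodo axial): E = 1.80 kJ/mol.
ΔE = 7.45 − 1.80 = 5.65 kJ/mol; chair II is more stable.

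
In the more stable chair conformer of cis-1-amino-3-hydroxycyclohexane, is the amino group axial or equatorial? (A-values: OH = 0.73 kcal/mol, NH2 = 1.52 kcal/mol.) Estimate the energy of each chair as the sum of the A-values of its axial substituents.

C1 and C3 have the same parity, so for the cis isomer the two substituents are e,e in one chair and a,a in the other.
Chair I (hydroxyl axial, amino axial): E = 2.25 kcal/mol.
Chair II (hydroxyl equatorial, amino equatorial): E = 0.00 kcal/mol.
Chair II is the more stable (lower-energy) conformer, and in that chair the amino group is equatorial.

equatorial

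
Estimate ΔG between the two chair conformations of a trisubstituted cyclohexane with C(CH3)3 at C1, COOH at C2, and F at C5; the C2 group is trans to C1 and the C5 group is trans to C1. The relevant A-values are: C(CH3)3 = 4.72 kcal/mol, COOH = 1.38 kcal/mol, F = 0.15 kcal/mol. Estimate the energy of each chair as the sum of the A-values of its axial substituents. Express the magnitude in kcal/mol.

Chair I (tert-butyl axial, carboxyl axial, fluoro equatorial): E = 6.10 kcal/mol.
Chair II (tert-butyl equatorial, carboxyl equatorial, fluoro axial): E = 0.15 kcal/mol.
ΔE = 6.10 − 0.15 = 5.95 kcal/mol; chair II is more stable.

5.95 kcal/mol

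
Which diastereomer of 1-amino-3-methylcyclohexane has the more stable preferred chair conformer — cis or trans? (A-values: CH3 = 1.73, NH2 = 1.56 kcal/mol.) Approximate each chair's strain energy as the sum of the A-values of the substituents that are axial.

cis

At 1,3 positions (parity same): cis → (e,e or a,a); trans → (a,e or e,a).
Best chair for cis: E = 0.00 kcal/mol; best chair for trans: E = 1.56 kcal/mol.
The cis isomer is lower by 1.56 kcal/mol.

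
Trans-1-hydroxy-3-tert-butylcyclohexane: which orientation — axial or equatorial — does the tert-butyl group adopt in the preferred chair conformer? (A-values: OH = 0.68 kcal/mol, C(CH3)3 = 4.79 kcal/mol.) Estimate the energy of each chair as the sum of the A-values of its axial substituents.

equatorial

C1 and C3 have the same parity, so for the trans isomer the two substituents are one axial and one equatorial in each chair.
Chair I (hydroxyl axial, tert-butyl equatorial): E = 0.68 kcal/mol.
Chair II (hydroxyl equatorial, tert-butyl axial): E = 4.79 kcal/mol.
Chair I is the more stable (lower-energy) conformer, and in that chair the tert-butyl group is equatorial.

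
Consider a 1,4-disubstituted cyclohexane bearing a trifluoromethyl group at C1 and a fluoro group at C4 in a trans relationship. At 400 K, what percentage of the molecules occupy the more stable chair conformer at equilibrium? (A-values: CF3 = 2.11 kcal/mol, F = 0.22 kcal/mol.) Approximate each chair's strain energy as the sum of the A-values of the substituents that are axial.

94.9%

C1 and C4 have opposite parity, so for the trans isomer the two substituents are e,e in one chair and a,a in the other.
Chair I (trifluoromethyl axial, fluoro axial): E = 2.33 kcal/mol; chair II (trifluoromethyl equatorial, fluoro equatorial): E = 0.00 kcal/mol.
ΔG = 2.33 kcal/mol between the two chairs.
K = exp(ΔG/RT) with R = 1.987×10⁻³ kcal mol⁻¹ K⁻¹ and T = 400 K gives K ≈ 18.8.
Fraction in the lower-energy chair = K/(K+1) = 94.9%.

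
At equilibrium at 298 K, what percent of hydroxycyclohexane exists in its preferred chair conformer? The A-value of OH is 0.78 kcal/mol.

78.9%

One chair has the hydroxyl group axial (E = 0.78 kcal/mol) and the other has it equatorial (E = 0).
ΔG = 0.78 kcal/mol between the two chairs.
K = exp(ΔG/RT) with R = 1.987×10⁻³ kcal mol⁻¹ K⁻¹ and T = 298 K gives K ≈ 3.73.
Fraction in the lower-energy chair = K/(K+1) = 78.9%.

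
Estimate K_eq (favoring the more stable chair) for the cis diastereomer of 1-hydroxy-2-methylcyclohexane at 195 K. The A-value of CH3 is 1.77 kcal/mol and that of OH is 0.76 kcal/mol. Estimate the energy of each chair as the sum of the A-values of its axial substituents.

K ≈ 13.6

C1 and C2 have opposite parity, so for the cis isomer the two substituents are one axial and one equatorial in each chair.
Chair I (methyl axial, hydroxyl equatorial): E = 1.77 kcal/mol; chair II (methyl equatorial, hydroxyl axial): E = 0.76 kcal/mol.
ΔG = 1.01 kcal/mol between the two chairs.
K = exp(ΔG/RT) with R = 1.987×10⁻³ kcal mol⁻¹ K⁻¹ and T = 195 K gives K ≈ 13.6.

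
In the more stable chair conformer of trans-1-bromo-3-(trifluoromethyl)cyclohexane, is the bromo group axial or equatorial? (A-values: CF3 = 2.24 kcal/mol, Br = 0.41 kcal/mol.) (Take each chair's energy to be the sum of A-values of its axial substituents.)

axial

C1 and C3 have the same parity, so for the trans isomer the two substituents are one axial and one equatorial in each chair.
Chair I (trifluoromethyl axial, bromo equatorial): E = 2.24 kcal/mol.
Chair II (trifluoromethyl equatorial, bromo axial): E = 0.41 kcal/mol.
Chair II is the more stable (lower-energy) conformer, and in that chair the bromo group is axial.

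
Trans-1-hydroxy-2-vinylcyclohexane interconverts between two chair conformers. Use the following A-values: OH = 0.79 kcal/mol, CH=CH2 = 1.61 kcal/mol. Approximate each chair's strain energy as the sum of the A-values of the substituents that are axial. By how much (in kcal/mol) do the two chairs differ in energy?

C1 and C2 have opposite parity, so for the trans isomer the two substituents are e,e in one chair and a,a in the other.
Chair I (hydroxyl axial, vinyl axial): E = 2.40 kcal/mol.
Chair II (hydroxyl equatorial, vinyl equatorial): E = 0.00 kcal/mol.
ΔE = 2.40 − 0.00 = 2.40 kcal/mol; chair II is more stable.

2.40 kcal/mol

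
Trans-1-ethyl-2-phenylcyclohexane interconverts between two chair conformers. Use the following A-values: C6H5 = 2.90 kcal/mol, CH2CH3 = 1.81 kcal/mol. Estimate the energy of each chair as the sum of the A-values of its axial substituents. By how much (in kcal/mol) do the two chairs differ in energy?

C1 and C2 have opposite parity, so for the trans isomer the two substituents are e,e in one chair and a,a in the other.
Chair I (phenyl axial, ethyl axial): E = 4.71 kcal/mol.
Chair II (phenyl equatorial, ethyl equatorial): E = 0.00 kcal/mol.
ΔE = 4.71 − 0.00 = 4.71 kcal/mol; chair II is more stable.

4.71 kcal/mol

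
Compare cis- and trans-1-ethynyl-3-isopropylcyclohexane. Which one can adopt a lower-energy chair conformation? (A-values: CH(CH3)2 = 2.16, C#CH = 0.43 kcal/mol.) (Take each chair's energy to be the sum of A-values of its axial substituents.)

cis

At 1,3 positions (parity same): cis → (e,e or a,a); trans → (a,e or e,a).
Best chair for cis: E = 0.00 kcal/mol; best chair for trans: E = 0.43 kcal/mol.
The cis isomer is lower by 0.43 kcal/mol.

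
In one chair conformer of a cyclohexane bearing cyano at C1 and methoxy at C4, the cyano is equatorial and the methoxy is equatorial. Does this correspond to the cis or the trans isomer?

C1 and C4 have opposite parity, so their axial bonds point in opposite directions.
With opposite-parity carbons, two substituents on the same face are one axial and one equatorial; opposite faces give both axial or both equatorial.
Here the groups are equatorial/equatorial → opposite face → trans.

trans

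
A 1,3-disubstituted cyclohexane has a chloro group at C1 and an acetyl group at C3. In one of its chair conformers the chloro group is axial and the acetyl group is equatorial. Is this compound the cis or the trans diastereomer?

trans

C1 and C3 have the same parity, so their axial bonds point in the same direction.
With same-parity carbons, two substituents on the same face are both axial or both equatorial; opposite faces give one of each.
Here the groups are axial/equatorial → opposite face → trans.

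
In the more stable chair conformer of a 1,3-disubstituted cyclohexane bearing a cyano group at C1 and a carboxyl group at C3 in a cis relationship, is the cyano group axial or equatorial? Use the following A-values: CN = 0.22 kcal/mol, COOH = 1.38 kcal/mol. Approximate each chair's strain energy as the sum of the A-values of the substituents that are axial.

C1 and C3 have the same parity, so for the cis isomer the two substituents are e,e in one chair and a,a in the other.
Chair I (cyano axial, carboxyl axial): E = 1.60 kcal/mol.
Chair II (cyano equatorial, carboxyl equatorial): E = 0.00 kcal/mol.
Chair II is the more stable (lower-energy) conformer, and in that chair the cyano group is equatorial.

equatorial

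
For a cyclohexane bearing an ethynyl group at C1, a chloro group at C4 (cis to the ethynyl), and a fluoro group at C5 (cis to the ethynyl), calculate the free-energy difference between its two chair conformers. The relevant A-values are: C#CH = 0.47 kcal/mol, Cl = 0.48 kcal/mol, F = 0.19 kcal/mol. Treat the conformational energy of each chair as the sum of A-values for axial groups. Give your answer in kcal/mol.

0.18 kcal/mol

Chair I (ethynyl axial, chloro equatorial, fluoro axial): E = 0.66 kcal/mol.
Chair II (ethynyl equatorial, chloro axial, fluoro equatorial): E = 0.48 kcal/mol.
ΔE = 0.66 − 0.48 = 0.18 kcal/mol; chair II is more stable.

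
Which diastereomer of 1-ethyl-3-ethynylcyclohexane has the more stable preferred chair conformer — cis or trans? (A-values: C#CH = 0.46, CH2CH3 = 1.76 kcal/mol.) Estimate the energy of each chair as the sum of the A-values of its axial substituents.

cis

At 1,3 positions (parity same): cis → (e,e or a,a); trans → (a,e or e,a).
Best chair for cis: E = 0.00 kcal/mol; best chair for trans: E = 0.46 kcal/mol.
The cis isomer is lower by 0.46 kcal/mol.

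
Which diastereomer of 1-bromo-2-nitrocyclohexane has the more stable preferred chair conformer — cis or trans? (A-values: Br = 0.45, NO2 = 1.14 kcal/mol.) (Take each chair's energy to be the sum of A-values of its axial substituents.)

trans

At 1,2 positions (parity opposite): cis → (a,e or e,a); trans → (e,e or a,a).
Best chair for cis: E = 0.45 kcal/mol; best chair for trans: E = 0.00 kcal/mol.
The trans isomer is lower by 0.45 kcal/mol.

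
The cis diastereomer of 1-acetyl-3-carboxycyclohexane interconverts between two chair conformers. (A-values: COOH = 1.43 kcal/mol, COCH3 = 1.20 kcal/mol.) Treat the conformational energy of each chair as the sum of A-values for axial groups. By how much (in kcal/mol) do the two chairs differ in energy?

2.63 kcal/mol

C1 and C3 have the same parity, so for the cis isomer the two substituents are e,e in one chair and a,a in the other.
Chair I (carboxyl axial, acetyl axial): E = 2.63 kcal/mol.
Chair II (carboxyl equatorial, acetyl equatorial): E = 0.00 kcal/mol.
ΔE = 2.63 − 0.00 = 2.63 kcal/mol; chair II is more stable.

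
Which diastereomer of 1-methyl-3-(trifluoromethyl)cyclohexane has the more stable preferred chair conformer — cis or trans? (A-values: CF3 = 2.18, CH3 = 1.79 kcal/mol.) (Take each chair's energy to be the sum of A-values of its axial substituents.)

cis

At 1,3 positions (parity same): cis → (e,e or a,a); trans → (a,e or e,a).
Best chair for cis: E = 0.00 kcal/mol; best chair for trans: E = 1.79 kcal/mol.
The cis isomer is lower by 1.79 kcal/mol.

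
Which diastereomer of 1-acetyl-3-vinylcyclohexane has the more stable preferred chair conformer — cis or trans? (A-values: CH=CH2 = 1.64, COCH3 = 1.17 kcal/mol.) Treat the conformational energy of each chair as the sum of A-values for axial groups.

At 1,3 positions (parity same): cis → (e,e or a,a); trans → (a,e or e,a).
Best chair for cis: E = 0.00 kcal/mol; best chair for trans: E = 1.17 kcal/mol.
The cis isomer is lower by 1.17 kcal/mol.

cis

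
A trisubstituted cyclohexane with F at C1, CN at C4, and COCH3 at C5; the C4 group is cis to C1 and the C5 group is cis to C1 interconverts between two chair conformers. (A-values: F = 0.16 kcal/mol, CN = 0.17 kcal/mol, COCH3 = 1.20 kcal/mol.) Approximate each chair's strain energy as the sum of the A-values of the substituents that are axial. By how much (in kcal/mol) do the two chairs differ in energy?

1.19 kcal/mol

Chair I (fluoro axial, cyano equatorial, acetyl axial): E = 1.36 kcal/mol.
Chair II (fluoro equatorial, cyano axial, acetyl equatorial): E = 0.17 kcal/mol.
ΔE = 1.36 − 0.17 = 1.19 kcal/mol; chair II is more stable.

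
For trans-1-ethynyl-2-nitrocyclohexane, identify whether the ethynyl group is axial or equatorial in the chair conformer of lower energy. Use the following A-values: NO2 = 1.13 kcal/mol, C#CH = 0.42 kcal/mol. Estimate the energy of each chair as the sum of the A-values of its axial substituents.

C1 and C2 have opposite parity, so for the trans isomer the two substituents are e,e in one chair and a,a in the other.
Chair I (nitro axial, ethynyl axial): E = 1.55 kcal/mol.
Chair II (nitro equatorial, ethynyl equatorial): E = 0.00 kcal/mol.
Chair II is the more stable (lower-energy) conformer, and in that chair the ethynyl group is equatorial.

equatorial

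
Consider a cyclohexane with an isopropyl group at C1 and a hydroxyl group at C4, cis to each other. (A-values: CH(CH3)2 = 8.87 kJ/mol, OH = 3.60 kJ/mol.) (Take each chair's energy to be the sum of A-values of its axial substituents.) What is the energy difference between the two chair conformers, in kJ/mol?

C1 and C4 have opposite parity, so for the cis isomer the two substituents are one axial and one equatorial in each chair.
Chair I (isopropyl axial, hydroxyl equatorial): E = 8.87 kJ/mol.
Chair II (isopropyl equatorial, hydroxyl axial): E = 3.60 kJ/mol.
ΔE = 8.87 − 3.60 = 5.27 kJ/mol; chair II is more stable.

5.27 kJ/mol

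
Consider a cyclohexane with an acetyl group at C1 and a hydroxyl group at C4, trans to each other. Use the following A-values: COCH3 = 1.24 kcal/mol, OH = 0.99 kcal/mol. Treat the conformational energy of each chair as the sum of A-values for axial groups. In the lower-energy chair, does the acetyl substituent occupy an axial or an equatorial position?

equatorial

C1 and C4 have opposite parity, so for the trans isomer the two substituents are e,e in one chair and a,a in the other.
Chair I (acetyl axial, hydroxyl axial): E = 2.23 kcal/mol.
Chair II (acetyl equatorial, hydroxyl equatorial): E = 0.00 kcal/mol.
Chair II is the more stable (lower-energy) conformer, and in that chair the acetyl group is equatorial.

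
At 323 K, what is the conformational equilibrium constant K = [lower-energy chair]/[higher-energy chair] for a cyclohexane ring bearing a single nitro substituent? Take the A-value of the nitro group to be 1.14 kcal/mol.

One chair has the nitro group axial (E = 1.14 kcal/mol) and the other has it equatorial (E = 0).
ΔG = 1.14 kcal/mol between the two chairs.
K = exp(ΔG/RT) with R = 1.987×10⁻³ kcal mol⁻¹ K⁻¹ and T = 323 K gives K ≈ 5.91.

K ≈ 5.91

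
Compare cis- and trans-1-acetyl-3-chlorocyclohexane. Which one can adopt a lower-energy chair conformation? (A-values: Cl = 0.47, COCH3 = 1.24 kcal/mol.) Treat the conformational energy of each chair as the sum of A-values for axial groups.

At 1,3 positions (parity same): cis → (e,e or a,a); trans → (a,e or e,a).
Best chair for cis: E = 0.00 kcal/mol; best chair for trans: E = 0.47 kcal/mol.
The cis isomer is lower by 0.47 kcal/mol.

cis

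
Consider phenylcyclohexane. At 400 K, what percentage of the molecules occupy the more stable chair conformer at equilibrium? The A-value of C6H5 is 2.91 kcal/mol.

One chair has the phenyl group axial (E = 2.91 kcal/mol) and the other has it equatorial (E = 0).
ΔG = 2.91 kcal/mol between the two chairs.
K = exp(ΔG/RT) with R = 1.987×10⁻³ kcal mol⁻¹ K⁻¹ and T = 400 K gives K ≈ 38.9.
Fraction in the lower-energy chair = K/(K+1) = 97.5%.

97.5%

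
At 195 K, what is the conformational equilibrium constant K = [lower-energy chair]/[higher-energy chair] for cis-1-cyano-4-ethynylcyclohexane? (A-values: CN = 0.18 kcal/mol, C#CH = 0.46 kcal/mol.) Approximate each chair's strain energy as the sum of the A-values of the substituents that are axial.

C1 and C4 have opposite parity, so for the cis isomer the two substituents are one axial and one equatorial in each chair.
Chair I (cyano axial, ethynyl equatorial): E = 0.18 kcal/mol; chair II (cyano equatorial, ethynyl axial): E = 0.46 kcal/mol.
ΔG = 0.28 kcal/mol between the two chairs.
K = exp(ΔG/RT) with R = 1.987×10⁻³ kcal mol⁻¹ K⁻¹ and T = 195 K gives K ≈ 2.06.

K ≈ 2.06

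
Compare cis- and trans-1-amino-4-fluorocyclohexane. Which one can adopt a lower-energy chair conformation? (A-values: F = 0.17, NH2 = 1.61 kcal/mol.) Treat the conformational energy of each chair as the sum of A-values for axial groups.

At 1,4 positions (parity opposite): cis → (a,e or e,a); trans → (e,e or a,a).
Best chair for cis: E = 0.17 kcal/mol; best chair for trans: E = 0.00 kcal/mol.
The trans isomer is lower by 0.17 kcal/mol.

trans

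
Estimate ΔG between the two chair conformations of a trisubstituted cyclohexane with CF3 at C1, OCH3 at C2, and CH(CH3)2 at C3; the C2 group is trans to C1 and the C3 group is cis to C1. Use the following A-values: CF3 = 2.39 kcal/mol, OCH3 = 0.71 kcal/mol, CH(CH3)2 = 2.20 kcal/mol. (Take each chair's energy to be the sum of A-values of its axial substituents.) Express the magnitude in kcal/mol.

Chair I (trifluoromethyl axial, methoxy axial, isopropyl axial): E = 5.30 kcal/mol.
Chair II (trifluoromethyl equatorial, methoxy equatorial, isopropyl equatorial): E = 0.00 kcal/mol.
ΔE = 5.30 − 0.00 = 5.30 kcal/mol; chair II is more stable.

5.30 kcal/mol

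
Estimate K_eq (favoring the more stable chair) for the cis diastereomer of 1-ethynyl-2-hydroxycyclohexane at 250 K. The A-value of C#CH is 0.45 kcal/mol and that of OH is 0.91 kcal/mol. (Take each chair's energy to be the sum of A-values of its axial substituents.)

K ≈ 2.52

C1 and C2 have opposite parity, so for the cis isomer the two substituents are one axial and one equatorial in each chair.
Chair I (ethynyl axial, hydroxyl equatorial): E = 0.45 kcal/mol; chair II (ethynyl equatorial, hydroxyl axial): E = 0.91 kcal/mol.
ΔG = 0.46 kcal/mol between the two chairs.
K = exp(ΔG/RT) with R = 1.987×10⁻³ kcal mol⁻¹ K⁻¹ and T = 250 K gives K ≈ 2.52.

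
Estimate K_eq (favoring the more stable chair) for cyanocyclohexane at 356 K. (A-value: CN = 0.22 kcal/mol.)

One chair has the cyano group axial (E = 0.22 kcal/mol) and the other has it equatorial (E = 0).
ΔG = 0.22 kcal/mol between the two chairs.
K = exp(ΔG/RT) with R = 1.987×10⁻³ kcal mol⁻¹ K⁻¹ and T = 356 K gives K ≈ 1.36.

K ≈ 1.36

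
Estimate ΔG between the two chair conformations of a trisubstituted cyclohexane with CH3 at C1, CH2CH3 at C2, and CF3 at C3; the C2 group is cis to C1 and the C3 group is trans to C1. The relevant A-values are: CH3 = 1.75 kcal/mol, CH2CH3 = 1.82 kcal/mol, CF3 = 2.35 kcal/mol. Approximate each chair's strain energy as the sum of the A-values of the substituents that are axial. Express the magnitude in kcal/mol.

Chair I (methyl axial, ethyl equatorial, trifluoromethyl equatorial): E = 1.75 kcal/mol.
Chair II (methyl equatorial, ethyl axial, trifluoromethyl axial): E = 4.17 kcal/mol.
ΔE = 4.17 − 1.75 = 2.42 kcal/mol; chair I is more stable.

2.42 kcal/mol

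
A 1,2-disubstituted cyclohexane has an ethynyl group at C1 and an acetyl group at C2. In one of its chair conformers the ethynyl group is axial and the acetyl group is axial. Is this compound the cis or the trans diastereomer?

C1 and C2 have opposite parity, so their axial bonds point in opposite directions.
With opposite-parity carbons, two substituents on the same face are one axial and one equatorial; opposite faces give both axial or both equatorial.
Here the groups are axial/axial → opposite face → trans.

trans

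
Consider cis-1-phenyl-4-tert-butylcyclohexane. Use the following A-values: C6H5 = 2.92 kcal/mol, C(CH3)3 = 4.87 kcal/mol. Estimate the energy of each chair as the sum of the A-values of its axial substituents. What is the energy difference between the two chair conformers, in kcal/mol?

1.95 kcal/mol

C1 and C4 have opposite parity, so for the cis isomer the two substituents are one axial and one equatorial in each chair.
Chair I (phenyl axial, tert-butyl equatorial): E = 2.92 kcal/mol.
Chair II (phenyl equatorial, tert-butyl axial): E = 4.87 kcal/mol.
ΔE = 4.87 − 2.92 = 1.95 kcal/mol; chair I is more stable.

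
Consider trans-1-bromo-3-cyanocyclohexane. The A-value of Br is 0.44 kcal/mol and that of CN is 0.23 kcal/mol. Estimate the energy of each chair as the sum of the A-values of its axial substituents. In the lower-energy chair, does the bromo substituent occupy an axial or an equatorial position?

equatorial

C1 and C3 have the same parity, so for the trans isomer the two substituents are one axial and one equatorial in each chair.
Chair I (bromo axial, cyano equatorial): E = 0.44 kcal/mol.
Chair II (bromo equatorial, cyano axial): E = 0.23 kcal/mol.
Chair II is the more stable (lower-energy) conformer, and in that chair the bromo group is equatorial.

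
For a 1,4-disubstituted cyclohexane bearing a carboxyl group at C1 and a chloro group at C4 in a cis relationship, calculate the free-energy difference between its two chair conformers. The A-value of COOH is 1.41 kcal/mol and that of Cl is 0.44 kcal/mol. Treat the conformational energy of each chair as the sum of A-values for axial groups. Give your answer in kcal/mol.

C1 and C4 have opposite parity, so for the cis isomer the two substituents are one axial and one equatorial in each chair.
Chair I (carboxyl axial, chloro equatorial): E = 1.41 kcal/mol.
Chair II (carboxyl equatorial, chloro axial): E = 0.44 kcal/mol.
ΔE = 1.41 − 0.44 = 0.97 kcal/mol; chair II is more stable.

0.97 kcal/mol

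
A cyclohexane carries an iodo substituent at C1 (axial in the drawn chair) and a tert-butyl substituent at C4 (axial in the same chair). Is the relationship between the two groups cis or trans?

C1 and C4 have opposite parity, so their axial bonds point in opposite directions.
With opposite-parity carbons, two substituents on the same face are one axial and one equatorial; opposite faces give both axial or both equatorial.
Here the groups are axial/axial → opposite face → trans.

trans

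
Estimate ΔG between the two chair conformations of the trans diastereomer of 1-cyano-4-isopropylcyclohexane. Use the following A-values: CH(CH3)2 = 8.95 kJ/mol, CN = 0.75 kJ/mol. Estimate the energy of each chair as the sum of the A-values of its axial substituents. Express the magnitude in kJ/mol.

C1 and C4 have opposite parity, so for the trans isomer the two substituents are e,e in one chair and a,a in the other.
Chair I (isopropyl axial, cyano axial): E = 9.70 kJ/mol.
Chair II (isopropyl equatorial, cyano equatorial): E = 0.00 kJ/mol.
ΔE = 9.70 − 0.00 = 9.70 kJ/mol; chair II is more stable.

9.70 kJ/mol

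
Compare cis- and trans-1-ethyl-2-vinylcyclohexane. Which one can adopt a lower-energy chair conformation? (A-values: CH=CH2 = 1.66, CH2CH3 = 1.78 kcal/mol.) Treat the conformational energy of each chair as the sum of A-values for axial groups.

At 1,2 positions (parity opposite): cis → (a,e or e,a); trans → (e,e or a,a).
Best chair for cis: E = 1.66 kcal/mol; best chair for trans: E = 0.00 kcal/mol.
The trans isomer is lower by 1.66 kcal/mol.

trans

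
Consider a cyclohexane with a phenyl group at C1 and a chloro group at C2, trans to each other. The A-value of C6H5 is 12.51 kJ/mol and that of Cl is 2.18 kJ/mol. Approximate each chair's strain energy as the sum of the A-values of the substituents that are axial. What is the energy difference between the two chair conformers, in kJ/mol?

14.69 kJ/mol

C1 and C2 have opposite parity, so for the trans isomer the two substituents are e,e in one chair and a,a in the other.
Chair I (phenyl axial, chloro axial): E = 14.69 kJ/mol.
Chair II (phenyl equatorial, chloro equatorial): E = 0.00 kJ/mol.
ΔE = 14.69 − 0.00 = 14.69 kJ/mol; chair II is more stable.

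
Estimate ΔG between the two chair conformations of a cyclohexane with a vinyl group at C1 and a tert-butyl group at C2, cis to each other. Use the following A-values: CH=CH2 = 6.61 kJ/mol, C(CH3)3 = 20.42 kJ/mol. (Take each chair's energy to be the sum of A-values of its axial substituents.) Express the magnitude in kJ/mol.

C1 and C2 have opposite parity, so for the cis isomer the two substituents are one axial and one equatorial in each chair.
Chair I (vinyl axial, tert-butyl equatorial): E = 6.61 kJ/mol.
Chair II (vinyl equatorial, tert-butyl axial): E = 20.42 kJ/mol.
ΔE = 20.42 − 6.61 = 13.81 kJ/mol; chair I is more stable.

13.81 kJ/mol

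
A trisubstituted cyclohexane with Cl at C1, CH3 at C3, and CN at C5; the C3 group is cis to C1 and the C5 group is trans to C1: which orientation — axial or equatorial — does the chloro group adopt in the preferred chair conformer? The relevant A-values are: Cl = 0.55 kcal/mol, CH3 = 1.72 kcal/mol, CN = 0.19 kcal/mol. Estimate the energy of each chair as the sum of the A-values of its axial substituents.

Chair I (chloro axial, methyl axial, cyano equatorial): E = 2.27 kcal/mol.
Chair II (chloro equatorial, methyl equatorial, cyano axial): E = 0.19 kcal/mol.
Chair II is the more stable (lower-energy) conformer, and in that chair the chloro group is equatorial.

equatorial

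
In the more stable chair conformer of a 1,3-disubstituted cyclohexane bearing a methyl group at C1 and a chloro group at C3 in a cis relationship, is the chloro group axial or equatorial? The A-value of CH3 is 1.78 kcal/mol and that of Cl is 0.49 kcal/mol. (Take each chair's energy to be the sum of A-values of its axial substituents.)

C1 and C3 have the same parity, so for the cis isomer the two substituents are e,e in one chair and a,a in the other.
Chair I (methyl axial, chloro axial): E = 2.27 kcal/mol.
Chair II (methyl equatorial, chloro equatorial): E = 0.00 kcal/mol.
Chair II is the more stable (lower-energy) conformer, and in that chair the chloro group is equatorial.

equatorial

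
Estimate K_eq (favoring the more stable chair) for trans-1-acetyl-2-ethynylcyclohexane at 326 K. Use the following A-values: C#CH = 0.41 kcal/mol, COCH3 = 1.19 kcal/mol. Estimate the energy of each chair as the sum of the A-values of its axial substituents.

K ≈ 11.8

C1 and C2 have opposite parity, so for the trans isomer the two substituents are e,e in one chair and a,a in the other.
Chair I (ethynyl axial, acetyl axial): E = 1.60 kcal/mol; chair II (ethynyl equatorial, acetyl equatorial): E = 0.00 kcal/mol.
ΔG = 1.60 kcal/mol between the two chairs.
K = exp(ΔG/RT) with R = 1.987×10⁻³ kcal mol⁻¹ K⁻¹ and T = 326 K gives K ≈ 11.8.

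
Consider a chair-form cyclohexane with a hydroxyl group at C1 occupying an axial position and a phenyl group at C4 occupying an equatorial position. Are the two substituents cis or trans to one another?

cis

C1 and C4 have opposite parity, so their axial bonds point in opposite directions.
With opposite-parity carbons, two substituents on the same face are one axial and one equatorial; opposite faces give both axial or both equatorial.
Here the groups are axial/equatorial → same face → cis.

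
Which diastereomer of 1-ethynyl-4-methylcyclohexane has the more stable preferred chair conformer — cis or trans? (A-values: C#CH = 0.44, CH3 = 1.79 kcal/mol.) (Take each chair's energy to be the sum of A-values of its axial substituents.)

At 1,4 positions (parity opposite): cis → (a,e or e,a); trans → (e,e or a,a).
Best chair for cis: E = 0.44 kcal/mol; best chair for trans: E = 0.00 kcal/mol.
The trans isomer is lower by 0.44 kcal/mol.

trans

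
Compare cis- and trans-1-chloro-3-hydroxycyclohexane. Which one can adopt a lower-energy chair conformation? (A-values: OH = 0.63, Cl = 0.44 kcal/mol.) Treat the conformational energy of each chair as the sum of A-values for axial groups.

cis

At 1,3 positions (parity same): cis → (e,e or a,a); trans → (a,e or e,a).
Best chair for cis: E = 0.00 kcal/mol; best chair for trans: E = 0.44 kcal/mol.
The cis isomer is lower by 0.44 kcal/mol.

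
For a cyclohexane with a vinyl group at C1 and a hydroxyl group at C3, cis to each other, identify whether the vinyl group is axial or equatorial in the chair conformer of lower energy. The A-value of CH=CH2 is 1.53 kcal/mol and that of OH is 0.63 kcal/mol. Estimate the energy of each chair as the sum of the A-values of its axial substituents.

equatorial

C1 and C3 have the same parity, so for the cis isomer the two substituents are e,e in one chair and a,a in the other.
Chair I (vinyl axial, hydroxyl axial): E = 2.16 kcal/mol.
Chair II (vinyl equatorial, hydroxyl equatorial): E = 0.00 kcal/mol.
Chair II is the more stable (lower-energy) conformer, and in that chair the vinyl group is equatorial.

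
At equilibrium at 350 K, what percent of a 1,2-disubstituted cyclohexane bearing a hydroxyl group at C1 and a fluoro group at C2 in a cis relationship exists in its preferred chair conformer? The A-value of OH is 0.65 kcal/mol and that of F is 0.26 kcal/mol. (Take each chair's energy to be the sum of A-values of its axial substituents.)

63.7%

C1 and C2 have opposite parity, so for the cis isomer the two substituents are one axial and one equatorial in each chair.
Chair I (hydroxyl axial, fluoro equatorial): E = 0.65 kcal/mol; chair II (hydroxyl equatorial, fluoro axial): E = 0.26 kcal/mol.
ΔG = 0.39 kcal/mol between the two chairs.
K = exp(ΔG/RT) with R = 1.987×10⁻³ kcal mol⁻¹ K⁻¹ and T = 350 K gives K ≈ 1.75.
Fraction in the lower-energy chair = K/(K+1) = 63.7%.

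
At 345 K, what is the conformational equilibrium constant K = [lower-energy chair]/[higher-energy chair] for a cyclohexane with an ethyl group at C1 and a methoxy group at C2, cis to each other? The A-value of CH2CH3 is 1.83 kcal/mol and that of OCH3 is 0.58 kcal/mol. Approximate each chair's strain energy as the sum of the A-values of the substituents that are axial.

C1 and C2 have opposite parity, so for the cis isomer the two substituents are one axial and one equatorial in each chair.
Chair I (ethyl axial, methoxy equatorial): E = 1.83 kcal/mol; chair II (ethyl equatorial, methoxy axial): E = 0.58 kcal/mol.
ΔG = 1.25 kcal/mol between the two chairs.
K = exp(ΔG/RT) with R = 1.987×10⁻³ kcal mol⁻¹ K⁻¹ and T = 345 K gives K ≈ 6.19.

K ≈ 6.19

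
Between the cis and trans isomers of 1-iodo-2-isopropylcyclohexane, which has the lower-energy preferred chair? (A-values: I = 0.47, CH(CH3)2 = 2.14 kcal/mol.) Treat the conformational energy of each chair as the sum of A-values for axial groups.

trans

At 1,2 positions (parity opposite): cis → (a,e or e,a); trans → (e,e or a,a).
Best chair for cis: E = 0.47 kcal/mol; best chair for trans: E = 0.00 kcal/mol.
The trans isomer is lower by 0.47 kcal/mol.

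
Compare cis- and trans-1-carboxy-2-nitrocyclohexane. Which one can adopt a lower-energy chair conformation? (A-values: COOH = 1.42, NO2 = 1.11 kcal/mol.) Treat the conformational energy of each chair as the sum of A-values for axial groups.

At 1,2 positions (parity opposite): cis → (a,e or e,a); trans → (e,e or a,a).
Best chair for cis: E = 1.11 kcal/mol; best chair for trans: E = 0.00 kcal/mol.
The trans isomer is lower by 1.11 kcal/mol.

trans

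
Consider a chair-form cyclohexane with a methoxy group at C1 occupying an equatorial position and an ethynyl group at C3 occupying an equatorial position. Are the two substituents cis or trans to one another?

cis

C1 and C3 have the same parity, so their axial bonds point in the same direction.
With same-parity carbons, two substituents on the same face are both axial or both equatorial; opposite faces give one of each.
Here the groups are equatorial/equatorial → same face → cis.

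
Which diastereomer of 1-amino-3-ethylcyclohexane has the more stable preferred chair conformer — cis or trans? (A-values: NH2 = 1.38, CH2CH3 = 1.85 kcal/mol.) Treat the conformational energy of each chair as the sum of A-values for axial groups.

cis

At 1,3 positions (parity same): cis → (e,e or a,a); trans → (a,e or e,a).
Best chair for cis: E = 0.00 kcal/mol; best chair for trans: E = 1.38 kcal/mol.
The cis isomer is lower by 1.38 kcal/mol.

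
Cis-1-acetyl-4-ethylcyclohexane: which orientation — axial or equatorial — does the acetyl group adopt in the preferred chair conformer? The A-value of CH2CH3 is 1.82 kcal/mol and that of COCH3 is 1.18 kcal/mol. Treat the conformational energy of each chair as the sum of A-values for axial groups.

axial

C1 and C4 have opposite parity, so for the cis isomer the two substituents are one axial and one equatorial in each chair.
Chair I (ethyl axial, acetyl equatorial): E = 1.82 kcal/mol.
Chair II (ethyl equatorial, acetyl axial): E = 1.18 kcal/mol.
Chair II is the more stable (lower-energy) conformer, and in that chair the acetyl group is axial.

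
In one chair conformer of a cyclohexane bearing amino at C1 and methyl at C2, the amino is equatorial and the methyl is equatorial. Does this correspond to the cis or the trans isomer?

trans

C1 and C2 have opposite parity, so their axial bonds point in opposite directions.
With opposite-parity carbons, two substituents on the same face are one axial and one equatorial; opposite faces give both axial or both equatorial.
Here the groups are equatorial/equatorial → opposite face → trans.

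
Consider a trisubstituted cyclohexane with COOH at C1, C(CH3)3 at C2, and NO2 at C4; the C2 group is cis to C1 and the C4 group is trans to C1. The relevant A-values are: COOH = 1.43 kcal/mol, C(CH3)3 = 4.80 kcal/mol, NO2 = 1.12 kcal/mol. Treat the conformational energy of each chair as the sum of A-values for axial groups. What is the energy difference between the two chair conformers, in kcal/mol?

Chair I (carboxyl axial, tert-butyl equatorial, nitro axial): E = 2.55 kcal/mol.
Chair II (carboxyl equatorial, tert-butyl axial, nitro equatorial): E = 4.80 kcal/mol.
ΔE = 4.80 − 2.55 = 2.25 kcal/mol; chair I is more stable.

2.25 kcal/mol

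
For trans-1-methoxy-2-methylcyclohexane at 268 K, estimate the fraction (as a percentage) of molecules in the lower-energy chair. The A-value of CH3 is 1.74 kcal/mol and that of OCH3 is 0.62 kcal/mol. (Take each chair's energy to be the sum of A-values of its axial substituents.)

98.8%

C1 and C2 have opposite parity, so for the trans isomer the two substituents are e,e in one chair and a,a in the other.
Chair I (methyl axial, methoxy axial): E = 2.36 kcal/mol; chair II (methyl equatorial, methoxy equatorial): E = 0.00 kcal/mol.
ΔG = 2.36 kcal/mol between the two chairs.
K = exp(ΔG/RT) with R = 1.987×10⁻³ kcal mol⁻¹ K⁻¹ and T = 268 K gives K ≈ 84.1.
Fraction in the lower-energy chair = K/(K+1) = 98.8%.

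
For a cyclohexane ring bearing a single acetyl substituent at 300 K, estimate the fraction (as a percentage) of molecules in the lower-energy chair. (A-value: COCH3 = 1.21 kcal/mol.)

One chair has the acetyl group axial (E = 1.21 kcal/mol) and the other has it equatorial (E = 0).
ΔG = 1.21 kcal/mol between the two chairs.
K = exp(ΔG/RT) with R = 1.987×10⁻³ kcal mol⁻¹ K⁻¹ and T = 300 K gives K ≈ 7.61.
Fraction in the lower-energy chair = K/(K+1) = 88.4%.

88.4%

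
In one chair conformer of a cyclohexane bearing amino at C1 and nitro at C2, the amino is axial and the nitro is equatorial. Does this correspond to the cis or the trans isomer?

cis

C1 and C2 have opposite parity, so their axial bonds point in opposite directions.
With opposite-parity carbons, two substituents on the same face are one axial and one equatorial; opposite faces give both axial or both equatorial.
Here the groups are axial/equatorial → same face → cis.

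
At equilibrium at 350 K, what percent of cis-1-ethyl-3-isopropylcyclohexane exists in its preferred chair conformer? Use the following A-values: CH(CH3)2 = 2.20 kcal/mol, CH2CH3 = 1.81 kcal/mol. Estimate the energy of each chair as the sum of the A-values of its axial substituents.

99.7%

C1 and C3 have the same parity, so for the cis isomer the two substituents are e,e in one chair and a,a in the other.
Chair I (isopropyl axial, ethyl axial): E = 4.01 kcal/mol; chair II (isopropyl equatorial, ethyl equatorial): E = 0.00 kcal/mol.
ΔG = 4.01 kcal/mol between the two chairs.
K = exp(ΔG/RT) with R = 1.987×10⁻³ kcal mol⁻¹ K⁻¹ and T = 350 K gives K ≈ 319.
Fraction in the lower-energy chair = K/(K+1) = 99.7%.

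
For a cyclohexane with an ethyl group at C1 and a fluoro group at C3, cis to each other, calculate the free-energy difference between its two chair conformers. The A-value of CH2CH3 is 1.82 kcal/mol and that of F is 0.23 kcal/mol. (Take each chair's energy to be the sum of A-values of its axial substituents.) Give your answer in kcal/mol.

C1 and C3 have the same parity, so for the cis isomer the two substituents are e,e in one chair and a,a in the other.
Chair I (ethyl axial, fluoro axial): E = 2.05 kcal/mol.
Chair II (ethyl equatorial, fluoro equatorial): E = 0.00 kcal/mol.
ΔE = 2.05 − 0.00 = 2.05 kcal/mol; chair II is more stable.

2.05 kcal/mol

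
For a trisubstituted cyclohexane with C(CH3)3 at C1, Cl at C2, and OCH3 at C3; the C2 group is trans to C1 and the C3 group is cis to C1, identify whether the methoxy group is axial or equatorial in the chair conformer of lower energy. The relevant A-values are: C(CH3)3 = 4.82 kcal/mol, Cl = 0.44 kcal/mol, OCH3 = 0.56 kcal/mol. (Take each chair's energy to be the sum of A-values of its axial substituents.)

equatorial

Chair I (tert-butyl axial, chloro axial, methoxy axial): E = 5.82 kcal/mol.
Chair II (tert-butyl equatorial, chloro equatorial, methoxy equatorial): E = 0.00 kcal/mol.
Chair II is the more stable (lower-energy) conformer, and in that chair the methoxy group is equatorial.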